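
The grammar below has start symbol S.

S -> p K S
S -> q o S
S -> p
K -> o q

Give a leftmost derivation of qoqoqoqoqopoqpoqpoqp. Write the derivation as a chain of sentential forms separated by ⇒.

S ⇒ qoS   [S -> q o S]
qoS ⇒ qoqoS   [S -> q o S]
qoqoS ⇒ qoqoqoS   [S -> q o S]
qoqoqoS ⇒ qoqoqoqoS   [S -> q o S]
qoqoqoqoS ⇒ qoqoqoqoqoS   [S -> q o S]
qoqoqoqoqoS ⇒ qoqoqoqoqopKS   [S -> p K S]
qoqoqoqoqopKS ⇒ qoqoqoqoqopoqS   [K -> o q]
qoqoqoqoqopoqS ⇒ qoqoqoqoqopoqpKS   [S -> p K S]
qoqoqoqoqopoqpKS ⇒ qoqoqoqoqopoqpoqS   [K -> o q]
qoqoqoqoqopoqpoqS ⇒ qoqoqoqoqopoqpoqpKS   [S -> p K S]
qoqoqoqoqopoqpoqpKS ⇒ qoqoqoqoqopoqpoqpoqS   [K -> o q]
qoqoqoqoqopoqpoqpoqS ⇒ qoqoqoqoqopoqpoqpoqp   [S -> p]

S⇒qoS⇒qoqoS⇒qoqoqoS⇒qoqoqoqoS⇒qoqoqoqoqoS⇒qoqoqoqoqopKS⇒qoqoqoqoqopoqS⇒qoqoqoqoqopoqpKS⇒qoqoqoqoqopoqpoqS⇒qoqoqoqoqopoqpoqpKS⇒qoqoqoqoqopoqpoqpoqS⇒qoqoqoqoqopoqpoqpoqp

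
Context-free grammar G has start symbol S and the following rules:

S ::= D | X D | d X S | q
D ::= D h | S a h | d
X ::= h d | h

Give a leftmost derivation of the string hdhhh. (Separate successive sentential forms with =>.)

S => XD   [S ::= X D]
XD => hD   [X ::= h]
hD => hDh   [D ::= D h]
hDh => hDhh   [D ::= D h]
hDhh => hDhhh   [D ::= D h]
hDhhh => hdhhh   [D ::= d]

S => XD => hD => hDh => hDhh => hDhhh => hdhhh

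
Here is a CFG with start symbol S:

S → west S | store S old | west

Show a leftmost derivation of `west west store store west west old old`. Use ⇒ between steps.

S ⇒ west S   [S → west S]
west S ⇒ west west S   [S → west S]
west west S ⇒ west west store S old   [S → store S old]
west west store S old ⇒ west west store store S old old   [S → store S old]
west west store store S old old ⇒ west west store store west S old old   [S → west S]
west west store store west S old old ⇒ west west store store west west old old   [S → west]

S ⇒ west S ⇒ west west S ⇒ west west store S old ⇒ west west store store S old old ⇒ west west store store west S old old ⇒ west west store store west west old old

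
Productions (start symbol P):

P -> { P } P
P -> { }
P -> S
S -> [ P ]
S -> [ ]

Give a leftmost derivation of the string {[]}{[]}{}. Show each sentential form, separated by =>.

P => {P}P => {S}P => {[]}P => {[]}{P}P => {[]}{S}P => {[]}{[]}P => {[]}{[]}{}

P => {P}P   [P -> { P } P]
{P}P => {S}P   [P -> S]
{S}P => {[]}P   [S -> [ ]]
{[]}P => {[]}{P}P   [P -> { P } P]
{[]}{P}P => {[]}{S}P   [P -> S]
{[]}{S}P => {[]}{[]}P   [S -> [ ]]
{[]}{[]}P => {[]}{[]}{}   [P -> { }]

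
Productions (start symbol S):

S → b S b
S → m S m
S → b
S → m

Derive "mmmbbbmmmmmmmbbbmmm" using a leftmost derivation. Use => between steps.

S => mSm => mmSmm => mmmSmmm => mmmbSbmmm => mmmbbSbbmmm => mmmbbbSbbbmmm => mmmbbbmSmbbbmmm => mmmbbbmmSmmbbbmmm => mmmbbbmmmSmmmbbbmmm => mmmbbbmmmmmmmbbbmmm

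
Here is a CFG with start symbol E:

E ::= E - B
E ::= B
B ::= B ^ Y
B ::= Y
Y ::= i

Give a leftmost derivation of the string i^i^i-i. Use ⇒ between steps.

E ⇒ E-B   [E ::= E - B]
E-B ⇒ B-B   [E ::= B]
B-B ⇒ B^Y-B   [B ::= B ^ Y]
B^Y-B ⇒ B^Y^Y-B   [B ::= B ^ Y]
B^Y^Y-B ⇒ Y^Y^Y-B   [B ::= Y]
Y^Y^Y-B ⇒ i^Y^Y-B   [Y ::= i]
i^Y^Y-B ⇒ i^i^Y-B   [Y ::= i]
i^i^Y-B ⇒ i^i^i-B   [Y ::= i]
i^i^i-B ⇒ i^i^i-Y   [B ::= Y]
i^i^i-Y ⇒ i^i^i-i   [Y ::= i]

E ⇒ E-B ⇒ B-B ⇒ B^Y-B ⇒ B^Y^Y-B ⇒ Y^Y^Y-B ⇒ i^Y^Y-B ⇒ i^i^Y-B ⇒ i^i^i-B ⇒ i^i^i-Y ⇒ i^i^i-i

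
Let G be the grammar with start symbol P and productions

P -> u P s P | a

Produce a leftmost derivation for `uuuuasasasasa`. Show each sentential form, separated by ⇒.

P ⇒ uPsP   [P -> u P s P]
uPsP ⇒ uuPsPsP   [P -> u P s P]
uuPsPsP ⇒ uuuPsPsPsP   [P -> u P s P]
uuuPsPsPsP ⇒ uuuuPsPsPsPsP   [P -> u P s P]
uuuuPsPsPsPsP ⇒ uuuuasPsPsPsP   [P -> a]
uuuuasPsPsPsP ⇒ uuuuasasPsPsP   [P -> a]
uuuuasasPsPsP ⇒ uuuuasasasPsP   [P -> a]
uuuuasasasPsP ⇒ uuuuasasasasP   [P -> a]
uuuuasasasasP ⇒ uuuuasasasasa   [P -> a]

P⇒uPsP⇒uuPsPsP⇒uuuPsPsPsP⇒uuuuPsPsPsPsP⇒uuuuasPsPsPsP⇒uuuuasasPsPsP⇒uuuuasasasPsP⇒uuuuasasasasP⇒uuuuasasasasa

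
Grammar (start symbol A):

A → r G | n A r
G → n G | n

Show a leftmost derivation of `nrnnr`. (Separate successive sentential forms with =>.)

A=>nAr=>nrGr=>nrnGr=>nrnnr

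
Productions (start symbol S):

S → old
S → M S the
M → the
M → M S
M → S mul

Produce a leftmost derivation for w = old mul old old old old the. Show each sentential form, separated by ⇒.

S ⇒ M S the ⇒ M S S the ⇒ M S S S the ⇒ M S S S S the ⇒ S mul S S S S the ⇒ old mul S S S S the ⇒ old mul old S S S the ⇒ old mul old old S S the ⇒ old mul old old old S the ⇒ old mul old old old old the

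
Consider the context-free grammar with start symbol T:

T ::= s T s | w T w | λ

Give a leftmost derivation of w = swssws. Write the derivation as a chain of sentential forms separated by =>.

T=>sTs=>swTws=>swsTsws=>swssws

T => sTs   [T ::= s T s]
sTs => swTws   [T ::= w T w]
swTws => swsTsws   [T ::= s T s]
swsTsws => swssws   [T ::= λ]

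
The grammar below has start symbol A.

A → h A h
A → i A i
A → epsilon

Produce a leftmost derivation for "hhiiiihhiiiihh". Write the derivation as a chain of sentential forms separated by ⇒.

A⇒hAh⇒hhAhh⇒hhiAihh⇒hhiiAiihh⇒hhiiiAiiihh⇒hhiiiiAiiiihh⇒hhiiiihAhiiiihh⇒hhiiiihhiiiihh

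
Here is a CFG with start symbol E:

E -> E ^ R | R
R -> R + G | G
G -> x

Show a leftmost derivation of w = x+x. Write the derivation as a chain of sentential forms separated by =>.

E=>R=>R+G=>G+G=>x+G=>x+x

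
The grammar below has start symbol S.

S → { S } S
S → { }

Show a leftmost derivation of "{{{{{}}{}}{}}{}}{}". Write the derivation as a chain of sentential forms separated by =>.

S => {S}S => {{S}S}S => {{{S}S}S}S => {{{{S}S}S}S}S => {{{{{}}S}S}S}S => {{{{{}}{}}S}S}S => {{{{{}}{}}{}}S}S => {{{{{}}{}}{}}{}}S => {{{{{}}{}}{}}{}}{}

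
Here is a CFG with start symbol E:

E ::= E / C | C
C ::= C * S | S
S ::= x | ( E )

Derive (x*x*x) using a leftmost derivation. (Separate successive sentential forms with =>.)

E => C   [E ::= C]
C => S   [C ::= S]
S => (E)   [S ::= ( E )]
(E) => (C)   [E ::= C]
(C) => (C*S)   [C ::= C * S]
(C*S) => (C*S*S)   [C ::= C * S]
(C*S*S) => (S*S*S)   [C ::= S]
(S*S*S) => (x*S*S)   [S ::= x]
(x*S*S) => (x*x*S)   [S ::= x]
(x*x*S) => (x*x*x)   [S ::= x]

E => C => S => (E) => (C) => (C*S) => (C*S*S) => (S*S*S) => (x*S*S) => (x*x*S) => (x*x*x)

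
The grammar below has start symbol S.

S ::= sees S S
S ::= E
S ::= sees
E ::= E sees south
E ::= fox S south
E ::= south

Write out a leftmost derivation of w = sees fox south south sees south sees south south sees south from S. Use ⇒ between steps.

S ⇒ sees S S ⇒ sees E S ⇒ sees E sees south S ⇒ sees E sees south sees south S ⇒ sees fox S south sees south sees south S ⇒ sees fox E south sees south sees south S ⇒ sees fox south south sees south sees south S ⇒ sees fox south south sees south sees south E ⇒ sees fox south south sees south sees south E sees south ⇒ sees fox south south sees south sees south south sees south

S ⇒ sees S S   [S ::= sees S S]
sees S S ⇒ sees E S   [S ::= E]
sees E S ⇒ sees E sees south S   [E ::= E sees south]
sees E sees south S ⇒ sees E sees south sees south S   [E ::= E sees south]
sees E sees south sees south S ⇒ sees fox S south sees south sees south S   [E ::= fox S south]
sees fox S south sees south sees south S ⇒ sees fox E south sees south sees south S   [S ::= E]
sees fox E south sees south sees south S ⇒ sees fox south south sees south sees south S   [E ::= south]
sees fox south south sees south sees south S ⇒ sees fox south south sees south sees south E   [S ::= E]
sees fox south south sees south sees south E ⇒ sees fox south south sees south sees south E sees south   [E ::= E sees south]
sees fox south south sees south sees south E sees south ⇒ sees fox south south sees south sees south south sees south   [E ::= south]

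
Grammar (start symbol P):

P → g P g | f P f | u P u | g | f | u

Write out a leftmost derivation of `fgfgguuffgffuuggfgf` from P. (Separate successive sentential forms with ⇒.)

P ⇒ fPf ⇒ fgPgf ⇒ fgfPfgf ⇒ fgfgPgfgf ⇒ fgfggPggfgf ⇒ fgfgguPuggfgf ⇒ fgfgguuPuuggfgf ⇒ fgfgguufPfuuggfgf ⇒ fgfgguuffPffuuggfgf ⇒ fgfgguuffgffuuggfgf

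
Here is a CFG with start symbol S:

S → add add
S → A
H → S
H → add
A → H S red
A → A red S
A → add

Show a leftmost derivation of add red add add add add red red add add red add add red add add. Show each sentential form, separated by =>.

S => A => A red S => A red S red S => A red S red S red S => add red S red S red S => add red A red S red S => add red A red S red S red S => add red H S red red S red S red S => add red S S red red S red S red S => add red add add S red red S red S red S => add red add add add add red red S red S red S => add red add add add add red red add add red S red S => add red add add add add red red add add red add add red S => add red add add add add red red add add red add add red add add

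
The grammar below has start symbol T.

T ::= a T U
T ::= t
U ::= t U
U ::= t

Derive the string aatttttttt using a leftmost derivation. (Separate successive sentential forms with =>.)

T=>aTU=>aaTUU=>aatUU=>aattUU=>aatttUU=>aattttUU=>aatttttUU=>aattttttUU=>aatttttttU=>aatttttttt

T => aTU   [T ::= a T U]
aTU => aaTUU   [T ::= a T U]
aaTUU => aatUU   [T ::= t]
aatUU => aattUU   [U ::= t U]
aattUU => aatttUU   [U ::= t U]
aatttUU => aattttUU   [U ::= t U]
aattttUU => aatttttUU   [U ::= t U]
aatttttUU => aattttttUU   [U ::= t U]
aattttttUU => aatttttttU   [U ::= t]
aatttttttU => aatttttttt   [U ::= t]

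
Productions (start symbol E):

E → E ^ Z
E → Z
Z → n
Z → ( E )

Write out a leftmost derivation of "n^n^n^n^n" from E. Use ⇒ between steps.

E⇒E^Z⇒E^Z^Z⇒E^Z^Z^Z⇒E^Z^Z^Z^Z⇒Z^Z^Z^Z^Z⇒n^Z^Z^Z^Z⇒n^n^Z^Z^Z⇒n^n^n^Z^Z⇒n^n^n^n^Z⇒n^n^n^n^n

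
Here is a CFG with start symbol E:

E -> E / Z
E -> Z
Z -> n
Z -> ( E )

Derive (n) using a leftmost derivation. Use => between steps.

E => Z   [E -> Z]
Z => (E)   [Z -> ( E )]
(E) => (Z)   [E -> Z]
(Z) => (n)   [Z -> n]

E=>Z=>(E)=>(Z)=>(n)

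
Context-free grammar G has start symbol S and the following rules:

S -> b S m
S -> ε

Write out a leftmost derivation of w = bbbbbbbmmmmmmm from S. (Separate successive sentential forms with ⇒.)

S ⇒ bSm   [S -> b S m]
bSm ⇒ bbSmm   [S -> b S m]
bbSmm ⇒ bbbSmmm   [S -> b S m]
bbbSmmm ⇒ bbbbSmmmm   [S -> b S m]
bbbbSmmmm ⇒ bbbbbSmmmmm   [S -> b S m]
bbbbbSmmmmm ⇒ bbbbbbSmmmmmm   [S -> b S m]
bbbbbbSmmmmmm ⇒ bbbbbbbSmmmmmmm   [S -> b S m]
bbbbbbbSmmmmmmm ⇒ bbbbbbbmmmmmmm   [S -> ε]

S⇒bSm⇒bbSmm⇒bbbSmmm⇒bbbbSmmmm⇒bbbbbSmmmmm⇒bbbbbbSmmmmmm⇒bbbbbbbSmmmmmmm⇒bbbbbbbmmmmmmm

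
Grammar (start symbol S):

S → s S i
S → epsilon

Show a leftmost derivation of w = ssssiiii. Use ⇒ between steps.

S ⇒ sSi   [S → s S i]
sSi ⇒ ssSii   [S → s S i]
ssSii ⇒ sssSiii   [S → s S i]
sssSiii ⇒ ssssSiiii   [S → s S i]
ssssSiiii ⇒ ssssiiii   [S → epsilon]

S⇒sSi⇒ssSii⇒sssSiii⇒ssssSiiii⇒ssssiiii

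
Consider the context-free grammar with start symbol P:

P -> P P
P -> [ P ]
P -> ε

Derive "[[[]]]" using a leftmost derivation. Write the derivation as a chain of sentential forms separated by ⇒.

P⇒[P]⇒[[P]]⇒[[[P]]]⇒[[[]]]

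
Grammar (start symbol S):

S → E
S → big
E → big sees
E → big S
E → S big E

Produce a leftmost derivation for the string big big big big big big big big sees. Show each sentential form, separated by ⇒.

S ⇒ E ⇒ big S ⇒ big E ⇒ big big S ⇒ big big E ⇒ big big big S ⇒ big big big E ⇒ big big big S big E ⇒ big big big big big E ⇒ big big big big big S big E ⇒ big big big big big big big E ⇒ big big big big big big big big sees

S ⇒ E   [S → E]
E ⇒ big S   [E → big S]
big S ⇒ big E   [S → E]
big E ⇒ big big S   [E → big S]
big big S ⇒ big big E   [S → E]
big big E ⇒ big big big S   [E → big S]
big big big S ⇒ big big big E   [S → E]
big big big E ⇒ big big big S big E   [E → S big E]
big big big S big E ⇒ big big big big big E   [S → big]
big big big big big E ⇒ big big big big big S big E   [E → S big E]
big big big big big S big E ⇒ big big big big big big big E   [S → big]
big big big big big big big E ⇒ big big big big big big big big sees   [E → big sees]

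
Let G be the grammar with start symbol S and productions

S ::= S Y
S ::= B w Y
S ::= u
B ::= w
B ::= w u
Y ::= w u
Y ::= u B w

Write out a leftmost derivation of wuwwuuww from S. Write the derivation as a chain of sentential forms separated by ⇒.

S ⇒ SY ⇒ BwYY ⇒ wuwYY ⇒ wuwwuY ⇒ wuwwuuBw ⇒ wuwwuuww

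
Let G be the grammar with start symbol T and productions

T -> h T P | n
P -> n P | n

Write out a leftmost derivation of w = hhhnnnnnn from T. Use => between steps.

T => hTP => hhTPP => hhhTPPP => hhhnPPP => hhhnnPPP => hhhnnnPP => hhhnnnnP => hhhnnnnnP => hhhnnnnnn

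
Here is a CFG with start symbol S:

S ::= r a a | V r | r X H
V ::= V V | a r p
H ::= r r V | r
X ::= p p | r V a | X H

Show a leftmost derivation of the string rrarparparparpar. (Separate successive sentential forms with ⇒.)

S ⇒ rXH   [S ::= r X H]
rXH ⇒ rrVaH   [X ::= r V a]
rrVaH ⇒ rrVVaH   [V ::= V V]
rrVVaH ⇒ rrVVVaH   [V ::= V V]
rrVVVaH ⇒ rrVVVVaH   [V ::= V V]
rrVVVVaH ⇒ rrarpVVVaH   [V ::= a r p]
rrarpVVVaH ⇒ rrarparpVVaH   [V ::= a r p]
rrarparpVVaH ⇒ rrarparparpVaH   [V ::= a r p]
rrarparparpVaH ⇒ rrarparparparpaH   [V ::= a r p]
rrarparparparpaH ⇒ rrarparparparpar   [H ::= r]

S ⇒ rXH ⇒ rrVaH ⇒ rrVVaH ⇒ rrVVVaH ⇒ rrVVVVaH ⇒ rrarpVVVaH ⇒ rrarparpVVaH ⇒ rrarparparpVaH ⇒ rrarparparparpaH ⇒ rrarparparparpar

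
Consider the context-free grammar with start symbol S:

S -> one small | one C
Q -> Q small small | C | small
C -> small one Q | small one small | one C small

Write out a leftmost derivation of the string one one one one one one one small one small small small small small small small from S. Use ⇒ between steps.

S ⇒ one C ⇒ one one C small ⇒ one one one C small small ⇒ one one one one C small small small ⇒ one one one one one C small small small small ⇒ one one one one one one C small small small small small ⇒ one one one one one one one C small small small small small small ⇒ one one one one one one one small one small small small small small small small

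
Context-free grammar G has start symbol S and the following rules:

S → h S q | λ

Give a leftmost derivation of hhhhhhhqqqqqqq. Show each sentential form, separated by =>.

S => hSq => hhSqq => hhhSqqq => hhhhSqqqq => hhhhhSqqqqq => hhhhhhSqqqqqq => hhhhhhhSqqqqqqq => hhhhhhhqqqqqqq

S => hSq   [S → h S q]
hSq => hhSqq   [S → h S q]
hhSqq => hhhSqqq   [S → h S q]
hhhSqqq => hhhhSqqqq   [S → h S q]
hhhhSqqqq => hhhhhSqqqqq   [S → h S q]
hhhhhSqqqqq => hhhhhhSqqqqqq   [S → h S q]
hhhhhhSqqqqqq => hhhhhhhSqqqqqqq   [S → h S q]
hhhhhhhSqqqqqqq => hhhhhhhqqqqqqq   [S → λ]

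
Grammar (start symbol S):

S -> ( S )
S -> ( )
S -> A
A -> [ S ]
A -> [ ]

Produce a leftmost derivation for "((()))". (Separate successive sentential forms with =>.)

S=>(S)=>((S))=>((()))

S => (S)   [S -> ( S )]
(S) => ((S))   [S -> ( S )]
((S)) => ((()))   [S -> ( )]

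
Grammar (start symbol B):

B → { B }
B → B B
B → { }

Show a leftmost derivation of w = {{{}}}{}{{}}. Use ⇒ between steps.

B ⇒ BB ⇒ {B}B ⇒ {{B}}B ⇒ {{{}}}B ⇒ {{{}}}BB ⇒ {{{}}}{}B ⇒ {{{}}}{}{B} ⇒ {{{}}}{}{{}}

B ⇒ BB   [B → B B]
BB ⇒ {B}B   [B → { B }]
{B}B ⇒ {{B}}B   [B → { B }]
{{B}}B ⇒ {{{}}}B   [B → { }]
{{{}}}B ⇒ {{{}}}BB   [B → B B]
{{{}}}BB ⇒ {{{}}}{}B   [B → { }]
{{{}}}{}B ⇒ {{{}}}{}{B}   [B → { B }]
{{{}}}{}{B} ⇒ {{{}}}{}{{}}   [B → { }]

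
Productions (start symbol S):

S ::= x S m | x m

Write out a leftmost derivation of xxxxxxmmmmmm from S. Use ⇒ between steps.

S ⇒ xSm   [S ::= x S m]
xSm ⇒ xxSmm   [S ::= x S m]
xxSmm ⇒ xxxSmmm   [S ::= x S m]
xxxSmmm ⇒ xxxxSmmmm   [S ::= x S m]
xxxxSmmmm ⇒ xxxxxSmmmmm   [S ::= x S m]
xxxxxSmmmmm ⇒ xxxxxxmmmmmm   [S ::= x m]

S ⇒ xSm ⇒ xxSmm ⇒ xxxSmmm ⇒ xxxxSmmmm ⇒ xxxxxSmmmmm ⇒ xxxxxxmmmmmm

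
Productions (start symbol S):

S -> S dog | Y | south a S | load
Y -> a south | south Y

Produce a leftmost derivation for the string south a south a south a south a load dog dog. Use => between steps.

S => south a S => south a S dog => south a south a S dog => south a south a S dog dog => south a south a south a S dog dog => south a south a south a south a S dog dog => south a south a south a south a load dog dog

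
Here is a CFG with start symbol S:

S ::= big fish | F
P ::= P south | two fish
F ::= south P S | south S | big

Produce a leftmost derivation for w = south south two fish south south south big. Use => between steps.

S => F => south S => south F => south south P S => south south P south S => south south P south south S => south south P south south south S => south south two fish south south south S => south south two fish south south south F => south south two fish south south south big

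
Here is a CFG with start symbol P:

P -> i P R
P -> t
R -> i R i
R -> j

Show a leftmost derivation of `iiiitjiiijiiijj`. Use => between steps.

P => iPR   [P -> i P R]
iPR => iiPRR   [P -> i P R]
iiPRR => iiiPRRR   [P -> i P R]
iiiPRRR => iiiiPRRRR   [P -> i P R]
iiiiPRRRR => iiiitRRRR   [P -> t]
iiiitRRRR => iiiitjRRR   [R -> j]
iiiitjRRR => iiiitjiRiRR   [R -> i R i]
iiiitjiRiRR => iiiitjiiRiiRR   [R -> i R i]
iiiitjiiRiiRR => iiiitjiiiRiiiRR   [R -> i R i]
iiiitjiiiRiiiRR => iiiitjiiijiiiRR   [R -> j]
iiiitjiiijiiiRR => iiiitjiiijiiijR   [R -> j]
iiiitjiiijiiijR => iiiitjiiijiiijj   [R -> j]

P => iPR => iiPRR => iiiPRRR => iiiiPRRRR => iiiitRRRR => iiiitjRRR => iiiitjiRiRR => iiiitjiiRiiRR => iiiitjiiiRiiiRR => iiiitjiiijiiiRR => iiiitjiiijiiijR => iiiitjiiijiiijj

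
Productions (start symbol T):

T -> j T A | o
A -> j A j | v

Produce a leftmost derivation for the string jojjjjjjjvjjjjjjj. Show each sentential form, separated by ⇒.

T ⇒ jTA ⇒ joA ⇒ jojAj ⇒ jojjAjj ⇒ jojjjAjjj ⇒ jojjjjAjjjj ⇒ jojjjjjAjjjjj ⇒ jojjjjjjAjjjjjj ⇒ jojjjjjjjAjjjjjjj ⇒ jojjjjjjjvjjjjjjj

T ⇒ jTA   [T -> j T A]
jTA ⇒ joA   [T -> o]
joA ⇒ jojAj   [A -> j A j]
jojAj ⇒ jojjAjj   [A -> j A j]
jojjAjj ⇒ jojjjAjjj   [A -> j A j]
jojjjAjjj ⇒ jojjjjAjjjj   [A -> j A j]
jojjjjAjjjj ⇒ jojjjjjAjjjjj   [A -> j A j]
jojjjjjAjjjjj ⇒ jojjjjjjAjjjjjj   [A -> j A j]
jojjjjjjAjjjjjj ⇒ jojjjjjjjAjjjjjjj   [A -> j A j]
jojjjjjjjAjjjjjjj ⇒ jojjjjjjjvjjjjjjj   [A -> v]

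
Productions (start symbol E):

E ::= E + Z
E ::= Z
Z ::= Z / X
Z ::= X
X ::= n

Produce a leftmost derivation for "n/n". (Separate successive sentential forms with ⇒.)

E ⇒ Z   [E ::= Z]
Z ⇒ Z/X   [Z ::= Z / X]
Z/X ⇒ X/X   [Z ::= X]
X/X ⇒ n/X   [X ::= n]
n/X ⇒ n/n   [X ::= n]

E⇒Z⇒Z/X⇒X/X⇒n/X⇒n/n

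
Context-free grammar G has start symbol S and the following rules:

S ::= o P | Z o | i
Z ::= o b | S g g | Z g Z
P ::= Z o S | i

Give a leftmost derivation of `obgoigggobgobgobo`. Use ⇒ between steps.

S ⇒ Zo ⇒ ZgZo ⇒ ZgZgZo ⇒ ZgZgZgZo ⇒ obgZgZgZo ⇒ obgZgZgZgZo ⇒ obgSgggZgZgZo ⇒ obgoPgggZgZgZo ⇒ obgoigggZgZgZo ⇒ obgoigggobgZgZo ⇒ obgoigggobgobgZo ⇒ obgoigggobgobgobo

S ⇒ Zo   [S ::= Z o]
Zo ⇒ ZgZo   [Z ::= Z g Z]
ZgZo ⇒ ZgZgZo   [Z ::= Z g Z]
ZgZgZo ⇒ ZgZgZgZo   [Z ::= Z g Z]
ZgZgZgZo ⇒ obgZgZgZo   [Z ::= o b]
obgZgZgZo ⇒ obgZgZgZgZo   [Z ::= Z g Z]
obgZgZgZgZo ⇒ obgSgggZgZgZo   [Z ::= S g g]
obgSgggZgZgZo ⇒ obgoPgggZgZgZo   [S ::= o P]
obgoPgggZgZgZo ⇒ obgoigggZgZgZo   [P ::= i]
obgoigggZgZgZo ⇒ obgoigggobgZgZo   [Z ::= o b]
obgoigggobgZgZo ⇒ obgoigggobgobgZo   [Z ::= o b]
obgoigggobgobgZo ⇒ obgoigggobgobgobo   [Z ::= o b]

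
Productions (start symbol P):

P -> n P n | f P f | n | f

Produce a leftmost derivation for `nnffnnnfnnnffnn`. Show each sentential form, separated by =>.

P => nPn   [P -> n P n]
nPn => nnPnn   [P -> n P n]
nnPnn => nnfPfnn   [P -> f P f]
nnfPfnn => nnffPffnn   [P -> f P f]
nnffPffnn => nnffnPnffnn   [P -> n P n]
nnffnPnffnn => nnffnnPnnffnn   [P -> n P n]
nnffnnPnnffnn => nnffnnnPnnnffnn   [P -> n P n]
nnffnnnPnnnffnn => nnffnnnfnnnffnn   [P -> f]

P=>nPn=>nnPnn=>nnfPfnn=>nnffPffnn=>nnffnPnffnn=>nnffnnPnnffnn=>nnffnnnPnnnffnn=>nnffnnnfnnnffnn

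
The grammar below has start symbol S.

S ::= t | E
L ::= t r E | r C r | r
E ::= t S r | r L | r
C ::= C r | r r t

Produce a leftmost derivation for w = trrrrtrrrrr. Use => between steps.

S => E   [S ::= E]
E => tSr   [E ::= t S r]
tSr => tEr   [S ::= E]
tEr => trLr   [E ::= r L]
trLr => trrCrr   [L ::= r C r]
trrCrr => trrCrrr   [C ::= C r]
trrCrrr => trrCrrrr   [C ::= C r]
trrCrrrr => trrCrrrrr   [C ::= C r]
trrCrrrrr => trrrrtrrrrr   [C ::= r r t]

S => E => tSr => tEr => trLr => trrCrr => trrCrrr => trrCrrrr => trrCrrrrr => trrrrtrrrrr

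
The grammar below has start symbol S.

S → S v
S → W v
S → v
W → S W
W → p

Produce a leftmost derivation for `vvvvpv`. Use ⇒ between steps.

S ⇒ Wv   [S → W v]
Wv ⇒ SWv   [W → S W]
SWv ⇒ SvWv   [S → S v]
SvWv ⇒ vvWv   [S → v]
vvWv ⇒ vvSWv   [W → S W]
vvSWv ⇒ vvvWv   [S → v]
vvvWv ⇒ vvvSWv   [W → S W]
vvvSWv ⇒ vvvvWv   [S → v]
vvvvWv ⇒ vvvvpv   [W → p]

S⇒Wv⇒SWv⇒SvWv⇒vvWv⇒vvSWv⇒vvvWv⇒vvvSWv⇒vvvvWv⇒vvvvpv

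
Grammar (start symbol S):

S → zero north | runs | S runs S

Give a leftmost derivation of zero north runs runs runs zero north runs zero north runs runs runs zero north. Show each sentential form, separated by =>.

S => S runs S => S runs S runs S => S runs S runs S runs S => S runs S runs S runs S runs S => zero north runs S runs S runs S runs S => zero north runs runs runs S runs S runs S => zero north runs runs runs S runs S runs S runs S => zero north runs runs runs zero north runs S runs S runs S => zero north runs runs runs zero north runs zero north runs S runs S => zero north runs runs runs zero north runs zero north runs runs runs S => zero north runs runs runs zero north runs zero north runs runs runs zero north

S => S runs S   [S → S runs S]
S runs S => S runs S runs S   [S → S runs S]
S runs S runs S => S runs S runs S runs S   [S → S runs S]
S runs S runs S runs S => S runs S runs S runs S runs S   [S → S runs S]
S runs S runs S runs S runs S => zero north runs S runs S runs S runs S   [S → zero north]
zero north runs S runs S runs S runs S => zero north runs runs runs S runs S runs S   [S → runs]
zero north runs runs runs S runs S runs S => zero north runs runs runs S runs S runs S runs S   [S → S runs S]
zero north runs runs runs S runs S runs S runs S => zero north runs runs runs zero north runs S runs S runs S   [S → zero north]
zero north runs runs runs zero north runs S runs S runs S => zero north runs runs runs zero north runs zero north runs S runs S   [S → zero north]
zero north runs runs runs zero north runs zero north runs S runs S => zero north runs runs runs zero north runs zero north runs runs runs S   [S → runs]
zero north runs runs runs zero north runs zero north runs runs runs S => zero north runs runs runs zero north runs zero north runs runs runs zero north   [S → zero north]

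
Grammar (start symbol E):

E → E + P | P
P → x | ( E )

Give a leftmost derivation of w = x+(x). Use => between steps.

E => E+P => P+P => x+P => x+(E) => x+(P) => x+(x)

E => E+P   [E → E + P]
E+P => P+P   [E → P]
P+P => x+P   [P → x]
x+P => x+(E)   [P → ( E )]
x+(E) => x+(P)   [E → P]
x+(P) => x+(x)   [P → x]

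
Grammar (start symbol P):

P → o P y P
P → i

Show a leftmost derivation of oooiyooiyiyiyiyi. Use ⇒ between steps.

P ⇒ oPyP   [P → o P y P]
oPyP ⇒ ooPyPyP   [P → o P y P]
ooPyPyP ⇒ oooPyPyPyP   [P → o P y P]
oooPyPyPyP ⇒ oooiyPyPyP   [P → i]
oooiyPyPyP ⇒ oooiyoPyPyPyP   [P → o P y P]
oooiyoPyPyPyP ⇒ oooiyooPyPyPyPyP   [P → o P y P]
oooiyooPyPyPyPyP ⇒ oooiyooiyPyPyPyP   [P → i]
oooiyooiyPyPyPyP ⇒ oooiyooiyiyPyPyP   [P → i]
oooiyooiyiyPyPyP ⇒ oooiyooiyiyiyPyP   [P → i]
oooiyooiyiyiyPyP ⇒ oooiyooiyiyiyiyP   [P → i]
oooiyooiyiyiyiyP ⇒ oooiyooiyiyiyiyi   [P → i]

P ⇒ oPyP ⇒ ooPyPyP ⇒ oooPyPyPyP ⇒ oooiyPyPyP ⇒ oooiyoPyPyPyP ⇒ oooiyooPyPyPyPyP ⇒ oooiyooiyPyPyPyP ⇒ oooiyooiyiyPyPyP ⇒ oooiyooiyiyiyPyP ⇒ oooiyooiyiyiyiyP ⇒ oooiyooiyiyiyiyi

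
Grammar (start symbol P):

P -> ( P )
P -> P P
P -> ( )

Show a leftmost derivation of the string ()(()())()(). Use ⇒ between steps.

P ⇒ PP   [P -> P P]
PP ⇒ PPP   [P -> P P]
PPP ⇒ ()PP   [P -> ( )]
()PP ⇒ ()PPP   [P -> P P]
()PPP ⇒ ()(P)PP   [P -> ( P )]
()(P)PP ⇒ ()(PP)PP   [P -> P P]
()(PP)PP ⇒ ()(()P)PP   [P -> ( )]
()(()P)PP ⇒ ()(()())PP   [P -> ( )]
()(()())PP ⇒ ()(()())()P   [P -> ( )]
()(()())()P ⇒ ()(()())()()   [P -> ( )]

P⇒PP⇒PPP⇒()PP⇒()PPP⇒()(P)PP⇒()(PP)PP⇒()(()P)PP⇒()(()())PP⇒()(()())()P⇒()(()())()()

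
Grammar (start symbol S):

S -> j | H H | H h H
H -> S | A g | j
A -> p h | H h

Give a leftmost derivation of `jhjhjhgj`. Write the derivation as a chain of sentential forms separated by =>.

S => HhH   [S -> H h H]
HhH => jhH   [H -> j]
jhH => jhS   [H -> S]
jhS => jhHhH   [S -> H h H]
jhHhH => jhjhH   [H -> j]
jhjhH => jhjhS   [H -> S]
jhjhS => jhjhHH   [S -> H H]
jhjhHH => jhjhAgH   [H -> A g]
jhjhAgH => jhjhHhgH   [A -> H h]
jhjhHhgH => jhjhShgH   [H -> S]
jhjhShgH => jhjhjhgH   [S -> j]
jhjhjhgH => jhjhjhgj   [H -> j]

S=>HhH=>jhH=>jhS=>jhHhH=>jhjhH=>jhjhS=>jhjhHH=>jhjhAgH=>jhjhHhgH=>jhjhShgH=>jhjhjhgH=>jhjhjhgj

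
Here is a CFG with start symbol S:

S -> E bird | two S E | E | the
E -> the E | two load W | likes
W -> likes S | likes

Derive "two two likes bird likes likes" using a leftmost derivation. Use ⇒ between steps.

S ⇒ two S E ⇒ two two S E E ⇒ two two E bird E E ⇒ two two likes bird E E ⇒ two two likes bird likes E ⇒ two two likes bird likes likes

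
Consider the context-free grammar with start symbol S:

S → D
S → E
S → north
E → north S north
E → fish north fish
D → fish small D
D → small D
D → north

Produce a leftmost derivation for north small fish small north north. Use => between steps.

S => E   [S → E]
E => north S north   [E → north S north]
north S north => north D north   [S → D]
north D north => north small D north   [D → small D]
north small D north => north small fish small D north   [D → fish small D]
north small fish small D north => north small fish small north north   [D → north]

S => E => north S north => north D north => north small D north => north small fish small D north => north small fish small north north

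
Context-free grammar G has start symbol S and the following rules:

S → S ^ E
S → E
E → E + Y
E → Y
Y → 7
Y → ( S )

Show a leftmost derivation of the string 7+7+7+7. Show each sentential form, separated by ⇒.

S ⇒ E   [S → E]
E ⇒ E+Y   [E → E + Y]
E+Y ⇒ E+Y+Y   [E → E + Y]
E+Y+Y ⇒ E+Y+Y+Y   [E → E + Y]
E+Y+Y+Y ⇒ Y+Y+Y+Y   [E → Y]
Y+Y+Y+Y ⇒ 7+Y+Y+Y   [Y → 7]
7+Y+Y+Y ⇒ 7+7+Y+Y   [Y → 7]
7+7+Y+Y ⇒ 7+7+7+Y   [Y → 7]
7+7+7+Y ⇒ 7+7+7+7   [Y → 7]

S ⇒ E ⇒ E+Y ⇒ E+Y+Y ⇒ E+Y+Y+Y ⇒ Y+Y+Y+Y ⇒ 7+Y+Y+Y ⇒ 7+7+Y+Y ⇒ 7+7+7+Y ⇒ 7+7+7+7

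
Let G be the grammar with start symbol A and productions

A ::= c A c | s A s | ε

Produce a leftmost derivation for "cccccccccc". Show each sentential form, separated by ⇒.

A ⇒ cAc ⇒ ccAcc ⇒ cccAccc ⇒ ccccAcccc ⇒ cccccAccccc ⇒ cccccccccc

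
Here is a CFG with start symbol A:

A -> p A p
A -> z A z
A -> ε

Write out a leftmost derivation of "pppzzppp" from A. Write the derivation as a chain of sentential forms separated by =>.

A => pAp => ppApp => pppAppp => pppzAzppp => pppzzppp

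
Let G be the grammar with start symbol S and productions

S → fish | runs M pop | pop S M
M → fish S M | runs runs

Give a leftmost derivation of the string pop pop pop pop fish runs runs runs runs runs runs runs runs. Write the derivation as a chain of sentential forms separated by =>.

S => pop S M   [S → pop S M]
pop S M => pop pop S M M   [S → pop S M]
pop pop S M M => pop pop pop S M M M   [S → pop S M]
pop pop pop S M M M => pop pop pop pop S M M M M   [S → pop S M]
pop pop pop pop S M M M M => pop pop pop pop fish M M M M   [S → fish]
pop pop pop pop fish M M M M => pop pop pop pop fish runs runs M M M   [M → runs runs]
pop pop pop pop fish runs runs M M M => pop pop pop pop fish runs runs runs runs M M   [M → runs runs]
pop pop pop pop fish runs runs runs runs M M => pop pop pop pop fish runs runs runs runs runs runs M   [M → runs runs]
pop pop pop pop fish runs runs runs runs runs runs M => pop pop pop pop fish runs runs runs runs runs runs runs runs   [M → runs runs]

S => pop S M => pop pop S M M => pop pop pop S M M M => pop pop pop pop S M M M M => pop pop pop pop fish M M M M => pop pop pop pop fish runs runs M M M => pop pop pop pop fish runs runs runs runs M M => pop pop pop pop fish runs runs runs runs runs runs M => pop pop pop pop fish runs runs runs runs runs runs runs runs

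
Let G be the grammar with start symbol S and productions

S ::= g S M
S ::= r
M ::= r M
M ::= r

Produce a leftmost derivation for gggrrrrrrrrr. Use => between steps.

S => gSM => ggSMM => gggSMMM => gggrMMM => gggrrMMM => gggrrrMMM => gggrrrrMMM => gggrrrrrMM => gggrrrrrrMM => gggrrrrrrrM => gggrrrrrrrrM => gggrrrrrrrrr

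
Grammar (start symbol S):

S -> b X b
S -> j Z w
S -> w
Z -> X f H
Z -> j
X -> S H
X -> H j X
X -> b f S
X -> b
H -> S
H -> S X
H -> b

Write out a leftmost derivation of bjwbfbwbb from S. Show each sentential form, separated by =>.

S => bXb   [S -> b X b]
bXb => bSHb   [X -> S H]
bSHb => bjZwHb   [S -> j Z w]
bjZwHb => bjXfHwHb   [Z -> X f H]
bjXfHwHb => bjSHfHwHb   [X -> S H]
bjSHfHwHb => bjwHfHwHb   [S -> w]
bjwHfHwHb => bjwbfHwHb   [H -> b]
bjwbfHwHb => bjwbfbwHb   [H -> b]
bjwbfbwHb => bjwbfbwbb   [H -> b]

S => bXb => bSHb => bjZwHb => bjXfHwHb => bjSHfHwHb => bjwHfHwHb => bjwbfHwHb => bjwbfbwHb => bjwbfbwbb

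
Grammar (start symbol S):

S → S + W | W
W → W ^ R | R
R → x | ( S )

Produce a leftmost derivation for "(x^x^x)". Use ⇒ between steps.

S⇒W⇒R⇒(S)⇒(W)⇒(W^R)⇒(W^R^R)⇒(R^R^R)⇒(x^R^R)⇒(x^x^R)⇒(x^x^x)

S ⇒ W   [S → W]
W ⇒ R   [W → R]
R ⇒ (S)   [R → ( S )]
(S) ⇒ (W)   [S → W]
(W) ⇒ (W^R)   [W → W ^ R]
(W^R) ⇒ (W^R^R)   [W → W ^ R]
(W^R^R) ⇒ (R^R^R)   [W → R]
(R^R^R) ⇒ (x^R^R)   [R → x]
(x^R^R) ⇒ (x^x^R)   [R → x]
(x^x^R) ⇒ (x^x^x)   [R → x]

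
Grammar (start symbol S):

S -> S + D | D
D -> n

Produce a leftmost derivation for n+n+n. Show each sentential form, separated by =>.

S=>S+D=>S+D+D=>D+D+D=>n+D+D=>n+n+D=>n+n+n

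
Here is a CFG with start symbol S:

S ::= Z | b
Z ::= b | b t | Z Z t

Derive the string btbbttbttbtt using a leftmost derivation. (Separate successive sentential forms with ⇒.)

S ⇒ Z   [S ::= Z]
Z ⇒ ZZt   [Z ::= Z Z t]
ZZt ⇒ ZZtZt   [Z ::= Z Z t]
ZZtZt ⇒ btZtZt   [Z ::= b t]
btZtZt ⇒ btZZttZt   [Z ::= Z Z t]
btZZttZt ⇒ btZZtZttZt   [Z ::= Z Z t]
btZZtZttZt ⇒ btbZtZttZt   [Z ::= b]
btbZtZttZt ⇒ btbbttZttZt   [Z ::= b t]
btbbttZttZt ⇒ btbbttbttZt   [Z ::= b]
btbbttbttZt ⇒ btbbttbttbtt   [Z ::= b t]

S ⇒ Z ⇒ ZZt ⇒ ZZtZt ⇒ btZtZt ⇒ btZZttZt ⇒ btZZtZttZt ⇒ btbZtZttZt ⇒ btbbttZttZt ⇒ btbbttbttZt ⇒ btbbttbttbtt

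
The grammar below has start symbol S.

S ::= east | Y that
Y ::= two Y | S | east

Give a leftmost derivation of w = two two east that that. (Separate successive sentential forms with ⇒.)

S ⇒ Y that   [S ::= Y that]
Y that ⇒ two Y that   [Y ::= two Y]
two Y that ⇒ two two Y that   [Y ::= two Y]
two two Y that ⇒ two two S that   [Y ::= S]
two two S that ⇒ two two Y that that   [S ::= Y that]
two two Y that that ⇒ two two S that that   [Y ::= S]
two two S that that ⇒ two two east that that   [S ::= east]

S ⇒ Y that ⇒ two Y that ⇒ two two Y that ⇒ two two S that ⇒ two two Y that that ⇒ two two S that that ⇒ two two east that that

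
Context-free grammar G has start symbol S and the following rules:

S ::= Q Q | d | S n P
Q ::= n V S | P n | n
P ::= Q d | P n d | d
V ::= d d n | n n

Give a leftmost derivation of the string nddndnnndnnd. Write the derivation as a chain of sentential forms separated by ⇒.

S ⇒ SnP ⇒ QQnP ⇒ nVSQnP ⇒ nddnSQnP ⇒ nddnSnPQnP ⇒ nddnQQnPQnP ⇒ nddnPnQnPQnP ⇒ nddndnQnPQnP ⇒ nddndnnnPQnP ⇒ nddndnnndQnP ⇒ nddndnnndnnP ⇒ nddndnnndnnd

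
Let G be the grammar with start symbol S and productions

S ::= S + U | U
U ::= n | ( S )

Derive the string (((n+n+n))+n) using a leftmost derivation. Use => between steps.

S => U => (S) => (S+U) => (U+U) => ((S)+U) => ((U)+U) => (((S))+U) => (((S+U))+U) => (((S+U+U))+U) => (((U+U+U))+U) => (((n+U+U))+U) => (((n+n+U))+U) => (((n+n+n))+U) => (((n+n+n))+n)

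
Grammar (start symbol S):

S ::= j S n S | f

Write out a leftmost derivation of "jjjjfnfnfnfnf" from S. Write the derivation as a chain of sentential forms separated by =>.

S => jSnS => jjSnSnS => jjjSnSnSnS => jjjjSnSnSnSnS => jjjjfnSnSnSnS => jjjjfnfnSnSnS => jjjjfnfnfnSnS => jjjjfnfnfnfnS => jjjjfnfnfnfnf

S => jSnS   [S ::= j S n S]
jSnS => jjSnSnS   [S ::= j S n S]
jjSnSnS => jjjSnSnSnS   [S ::= j S n S]
jjjSnSnSnS => jjjjSnSnSnSnS   [S ::= j S n S]
jjjjSnSnSnSnS => jjjjfnSnSnSnS   [S ::= f]
jjjjfnSnSnSnS => jjjjfnfnSnSnS   [S ::= f]
jjjjfnfnSnSnS => jjjjfnfnfnSnS   [S ::= f]
jjjjfnfnfnSnS => jjjjfnfnfnfnS   [S ::= f]
jjjjfnfnfnfnS => jjjjfnfnfnfnf   [S ::= f]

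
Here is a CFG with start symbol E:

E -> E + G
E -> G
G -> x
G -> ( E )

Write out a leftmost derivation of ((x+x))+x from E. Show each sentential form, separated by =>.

E => E+G => G+G => (E)+G => (G)+G => ((E))+G => ((E+G))+G => ((G+G))+G => ((x+G))+G => ((x+x))+G => ((x+x))+x

E => E+G   [E -> E + G]
E+G => G+G   [E -> G]
G+G => (E)+G   [G -> ( E )]
(E)+G => (G)+G   [E -> G]
(G)+G => ((E))+G   [G -> ( E )]
((E))+G => ((E+G))+G   [E -> E + G]
((E+G))+G => ((G+G))+G   [E -> G]
((G+G))+G => ((x+G))+G   [G -> x]
((x+G))+G => ((x+x))+G   [G -> x]
((x+x))+G => ((x+x))+x   [G -> x]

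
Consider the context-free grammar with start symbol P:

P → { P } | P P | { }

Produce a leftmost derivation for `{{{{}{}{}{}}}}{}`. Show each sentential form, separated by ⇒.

P ⇒ PP ⇒ {P}P ⇒ {{P}}P ⇒ {{{P}}}P ⇒ {{{PP}}}P ⇒ {{{PPP}}}P ⇒ {{{PPPP}}}P ⇒ {{{{}PPP}}}P ⇒ {{{{}{}PP}}}P ⇒ {{{{}{}{}P}}}P ⇒ {{{{}{}{}{}}}}P ⇒ {{{{}{}{}{}}}}{}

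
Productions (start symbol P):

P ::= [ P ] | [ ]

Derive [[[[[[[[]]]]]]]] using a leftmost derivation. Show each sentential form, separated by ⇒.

P ⇒ [P]   [P ::= [ P ]]
[P] ⇒ [[P]]   [P ::= [ P ]]
[[P]] ⇒ [[[P]]]   [P ::= [ P ]]
[[[P]]] ⇒ [[[[P]]]]   [P ::= [ P ]]
[[[[P]]]] ⇒ [[[[[P]]]]]   [P ::= [ P ]]
[[[[[P]]]]] ⇒ [[[[[[P]]]]]]   [P ::= [ P ]]
[[[[[[P]]]]]] ⇒ [[[[[[[P]]]]]]]   [P ::= [ P ]]
[[[[[[[P]]]]]]] ⇒ [[[[[[[[]]]]]]]]   [P ::= [ ]]

P ⇒ [P] ⇒ [[P]] ⇒ [[[P]]] ⇒ [[[[P]]]] ⇒ [[[[[P]]]]] ⇒ [[[[[[P]]]]]] ⇒ [[[[[[[P]]]]]]] ⇒ [[[[[[[[]]]]]]]]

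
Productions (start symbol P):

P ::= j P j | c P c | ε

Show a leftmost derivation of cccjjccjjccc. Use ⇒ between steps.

P ⇒ cPc   [P ::= c P c]
cPc ⇒ ccPcc   [P ::= c P c]
ccPcc ⇒ cccPccc   [P ::= c P c]
cccPccc ⇒ cccjPjccc   [P ::= j P j]
cccjPjccc ⇒ cccjjPjjccc   [P ::= j P j]
cccjjPjjccc ⇒ cccjjcPcjjccc   [P ::= c P c]
cccjjcPcjjccc ⇒ cccjjccjjccc   [P ::= ε]

P ⇒ cPc ⇒ ccPcc ⇒ cccPccc ⇒ cccjPjccc ⇒ cccjjPjjccc ⇒ cccjjcPcjjccc ⇒ cccjjccjjccc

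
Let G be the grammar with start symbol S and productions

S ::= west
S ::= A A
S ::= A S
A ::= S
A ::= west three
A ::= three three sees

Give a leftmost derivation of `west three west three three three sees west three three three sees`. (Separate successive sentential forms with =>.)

S => A A => west three A => west three S => west three A A => west three west three A => west three west three S => west three west three A S => west three west three three three sees S => west three west three three three sees A A => west three west three three three sees west three A => west three west three three three sees west three three three sees

S => A A   [S ::= A A]
A A => west three A   [A ::= west three]
west three A => west three S   [A ::= S]
west three S => west three A A   [S ::= A A]
west three A A => west three west three A   [A ::= west three]
west three west three A => west three west three S   [A ::= S]
west three west three S => west three west three A S   [S ::= A S]
west three west three A S => west three west three three three sees S   [A ::= three three sees]
west three west three three three sees S => west three west three three three sees A A   [S ::= A A]
west three west three three three sees A A => west three west three three three sees west three A   [A ::= west three]
west three west three three three sees west three A => west three west three three three sees west three three three sees   [A ::= three three sees]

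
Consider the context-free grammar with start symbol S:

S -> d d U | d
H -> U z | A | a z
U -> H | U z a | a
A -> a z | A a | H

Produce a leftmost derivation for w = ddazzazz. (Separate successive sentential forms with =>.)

S => ddU => ddH => ddUz => ddHz => ddUzz => ddHzz => ddAzz => ddAazz => ddHazz => ddUzazz => ddHzazz => ddazzazz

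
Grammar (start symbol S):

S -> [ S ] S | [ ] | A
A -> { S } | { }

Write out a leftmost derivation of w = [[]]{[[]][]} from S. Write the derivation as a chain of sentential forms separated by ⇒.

S ⇒ [S]S ⇒ [[]]S ⇒ [[]]A ⇒ [[]]{S} ⇒ [[]]{[S]S} ⇒ [[]]{[[]]S} ⇒ [[]]{[[]][]}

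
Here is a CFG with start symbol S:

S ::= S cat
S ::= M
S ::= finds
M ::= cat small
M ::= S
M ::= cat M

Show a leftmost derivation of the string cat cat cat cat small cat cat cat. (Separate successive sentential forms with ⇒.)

S ⇒ M   [S ::= M]
M ⇒ cat M   [M ::= cat M]
cat M ⇒ cat cat M   [M ::= cat M]
cat cat M ⇒ cat cat cat M   [M ::= cat M]
cat cat cat M ⇒ cat cat cat S   [M ::= S]
cat cat cat S ⇒ cat cat cat S cat   [S ::= S cat]
cat cat cat S cat ⇒ cat cat cat S cat cat   [S ::= S cat]
cat cat cat S cat cat ⇒ cat cat cat S cat cat cat   [S ::= S cat]
cat cat cat S cat cat cat ⇒ cat cat cat M cat cat cat   [S ::= M]
cat cat cat M cat cat cat ⇒ cat cat cat cat small cat cat cat   [M ::= cat small]

S ⇒ M ⇒ cat M ⇒ cat cat M ⇒ cat cat cat M ⇒ cat cat cat S ⇒ cat cat cat S cat ⇒ cat cat cat S cat cat ⇒ cat cat cat S cat cat cat ⇒ cat cat cat M cat cat cat ⇒ cat cat cat cat small cat cat cat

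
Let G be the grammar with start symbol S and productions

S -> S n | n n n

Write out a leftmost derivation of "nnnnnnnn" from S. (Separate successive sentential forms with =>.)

S => Sn   [S -> S n]
Sn => Snn   [S -> S n]
Snn => Snnn   [S -> S n]
Snnn => Snnnn   [S -> S n]
Snnnn => Snnnnn   [S -> S n]
Snnnnn => nnnnnnnn   [S -> n n n]

S => Sn => Snn => Snnn => Snnnn => Snnnnn => nnnnnnnn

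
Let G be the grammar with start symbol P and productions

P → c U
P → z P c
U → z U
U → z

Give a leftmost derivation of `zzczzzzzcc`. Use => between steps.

P => zPc => zzPcc => zzcUcc => zzczUcc => zzczzUcc => zzczzzUcc => zzczzzzUcc => zzczzzzzcc

P => zPc   [P → z P c]
zPc => zzPcc   [P → z P c]
zzPcc => zzcUcc   [P → c U]
zzcUcc => zzczUcc   [U → z U]
zzczUcc => zzczzUcc   [U → z U]
zzczzUcc => zzczzzUcc   [U → z U]
zzczzzUcc => zzczzzzUcc   [U → z U]
zzczzzzUcc => zzczzzzzcc   [U → z]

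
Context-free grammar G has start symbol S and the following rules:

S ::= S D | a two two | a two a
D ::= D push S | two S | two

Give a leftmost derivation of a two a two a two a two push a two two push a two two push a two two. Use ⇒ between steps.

S ⇒ S D ⇒ a two a D ⇒ a two a D push S ⇒ a two a D push S push S ⇒ a two a D push S push S push S ⇒ a two a two S push S push S push S ⇒ a two a two S D push S push S push S ⇒ a two a two a two a D push S push S push S ⇒ a two a two a two a two push S push S push S ⇒ a two a two a two a two push a two two push S push S ⇒ a two a two a two a two push a two two push a two two push S ⇒ a two a two a two a two push a two two push a two two push a two two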